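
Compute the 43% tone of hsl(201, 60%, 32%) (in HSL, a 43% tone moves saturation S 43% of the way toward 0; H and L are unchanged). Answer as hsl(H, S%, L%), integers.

S moves 43% from 60 toward 0: 60 − 25.8 = 34.2 → 34.
H and L are unchanged.

hsl(201, 34%, 32%)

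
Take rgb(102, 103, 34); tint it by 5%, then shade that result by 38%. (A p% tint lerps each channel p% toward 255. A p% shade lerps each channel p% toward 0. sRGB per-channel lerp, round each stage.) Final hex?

#44451C

Lerp each channel 5% toward 255:
  R: 102 + 0.05×(255−102) = 102 + 7.65 = 109.65 → 110
  G: 103 + 7.6 = 110.6 → 111
  B: 34 + 0.05×(255−34) = 34 + 11.05 = 45.05 → 45
After the tint: rgb(110, 111, 45) = #6E6F2D.
A 38% shade moves each channel 38% toward 0:
  R: 110 − 41.8 = 68.2 → 68
  G: 111 + 0.38×(0−111) = 111 − 42.18 = 68.82 → 69
  B: 45 + 0.38×(0−45) = 45 − 17.1 = 27.9 → 28
rgb(68, 69, 28) = #44451C.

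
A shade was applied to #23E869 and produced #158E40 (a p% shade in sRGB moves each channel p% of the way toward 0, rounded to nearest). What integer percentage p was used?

39%

#23E869 is rgb(35, 232, 105); #158E40 is rgb(21, 142, 64).
On the G channel (widest range): 142 ≈ 232 + (p/100)(0 − 232), so p ≈ 100×(142 − 232)/(0 − 232) = -9000/-232 = 38.79.
p = 39 reproduces all three channels after rounding.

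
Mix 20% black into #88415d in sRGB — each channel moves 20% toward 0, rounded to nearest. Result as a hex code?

#88415d is rgb(136, 65, 93).
Per channel, c → c + 0.2(0 − c):
  R: 136 + 0.2×(0−136) = 136 − 27.2 = 108.8 → 109
  G: 65 − 13 = 52 → 52
  B: 93 + 0.2×(0−93) = 93 − 18.6 = 74.4 → 74
rgb(109, 52, 74) = #6d344a.

#6d344a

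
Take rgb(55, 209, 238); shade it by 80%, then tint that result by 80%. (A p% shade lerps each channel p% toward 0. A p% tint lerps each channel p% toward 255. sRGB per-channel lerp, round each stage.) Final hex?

#CED4D6

An 80% shade moves each channel 80% toward 0:
  R: 55 + 0.8×(0−55) = 55 − 44 = 11 → 11
  G: 209 + 0.8×(0−209) = 209 − 167.2 = 41.8 → 42
  B: 238 + 0.8×(0−238) = 238 − 190.4 = 47.6 → 48
After the shade: rgb(11, 42, 48) = #0B2A30.
Lerp each channel 80% toward 255:
  R: 11 + 195.2 = 206.2 → 206
  G: 42 + 0.8×(255−42) = 42 + 170.4 = 212.4 → 212
  B: 48 + 165.6 = 213.6 → 214
rgb(206, 212, 214) = #CED4D6.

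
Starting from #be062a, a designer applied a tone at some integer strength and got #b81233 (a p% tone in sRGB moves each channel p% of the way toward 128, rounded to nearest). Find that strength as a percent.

#be062a is rgb(190, 6, 42); #b81233 is rgb(184, 18, 51).
On the G channel (widest range): 18 ≈ 6 + (p/100)(128 − 6), so p ≈ 100×(18 − 6)/(128 − 6) = 1200/122 = 9.84.
p = 10 reproduces all three channels after rounding.

10%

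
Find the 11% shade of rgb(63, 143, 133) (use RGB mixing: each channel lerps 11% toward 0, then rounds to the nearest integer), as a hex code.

#387F76

An 11% shade moves each channel 11% toward 0:
  R: 63 + 0.11×(0−63) = 63 − 6.93 = 56.07 → 56
  G: 143 − 15.73 = 127.27 → 127
  B: 133 − 14.63 = 118.37 → 118
rgb(56, 127, 118) = #387F76.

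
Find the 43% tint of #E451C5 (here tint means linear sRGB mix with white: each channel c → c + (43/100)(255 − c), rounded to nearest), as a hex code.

#E451C5 is rgb(228, 81, 197).
Lerp each channel 43% toward 255:
  R: 228 + 0.43×(255−228) = 228 + 11.61 = 239.61 → 240
  G: 81 + 74.82 = 155.82 → 156
  B: 197 + 0.43×(255−197) = 197 + 24.94 = 221.94 → 222
rgb(240, 156, 222) = #F09CDE.

#F09CDE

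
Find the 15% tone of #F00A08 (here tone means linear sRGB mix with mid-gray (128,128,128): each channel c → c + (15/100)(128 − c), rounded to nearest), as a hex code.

#F00A08 is rgb(240, 10, 8).
Per channel, c → c + 0.15(128 − c):
  R: 240 + 0.15×(128−240) = 240 − 16.8 = 223.2 → 223
  G: 10 + 17.7 = 27.7 → 28
  B: 8 + 18 = 26 → 26
rgb(223, 28, 26) = #DF1C1A.

#DF1C1A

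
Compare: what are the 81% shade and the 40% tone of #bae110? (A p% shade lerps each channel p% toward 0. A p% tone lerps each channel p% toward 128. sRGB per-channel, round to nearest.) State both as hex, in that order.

#bae110 is rgb(186, 225, 16).
81% shade:
  R: 186 + 0.81×(0−186) = 186 − 150.66 = 35.34 → 35
  G: 225 − 182.25 = 42.75 → 43
  B: 16 + 0.81×(0−16) = 16 − 12.96 = 3.04 → 3
  → #232b03
40% tone:
  R: 186 + 0.4×(128−186) = 186 − 23.2 = 162.8 → 163
  G: 225 + 0.4×(128−225) = 225 − 38.8 = 186.2 → 186
  B: 16 + 0.4×(128−16) = 16 + 44.8 = 60.8 → 61
  → #a3ba3d

#232b03, #a3ba3d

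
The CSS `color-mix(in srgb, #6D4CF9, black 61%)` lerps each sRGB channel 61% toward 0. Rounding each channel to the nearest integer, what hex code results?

#2B1E61

#6D4CF9 is rgb(109, 76, 249).
A 61% shade moves each channel 61% toward 0:
  R: 109 − 66.49 = 42.51 → 43
  G: 76 + 0.61×(0−76) = 76 − 46.36 = 29.64 → 30
  B: 249 + 0.61×(0−249) = 249 − 151.89 = 97.11 → 97
rgb(43, 30, 97) = #2B1E61.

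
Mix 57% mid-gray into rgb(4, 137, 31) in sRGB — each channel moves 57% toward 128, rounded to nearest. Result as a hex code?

A 57% tone moves each channel 57% toward 128:
  R: 4 + 0.57×(128−4) = 4 + 70.68 = 74.68 → 75
  G: 137 − 5.13 = 131.87 → 132
  B: 31 + 0.57×(128−31) = 31 + 55.29 = 86.29 → 86
rgb(75, 132, 86) = #4B8456.

#4B8456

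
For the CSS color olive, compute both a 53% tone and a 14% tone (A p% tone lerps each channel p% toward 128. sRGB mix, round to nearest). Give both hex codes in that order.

CSS olive is rgb(128, 128, 0).
53% tone:
  R: 128 + 0.53×(128−128) = 128 + 0 = 128 → 128
  G: 128 + 0.53×(128−128) = 128 + 0 = 128 → 128
  B: 0 + 0.53×(128−0) = 0 + 67.84 = 67.84 → 68
  → #808044
14% tone:
  R: 128 + 0.14×(128−128) = 128 + 0 = 128 → 128
  G: 128 + 0.14×(128−128) = 128 + 0 = 128 → 128
  B: 0 + 0.14×(128−0) = 0 + 17.92 = 17.92 → 18
  → #808012

#808044, #808012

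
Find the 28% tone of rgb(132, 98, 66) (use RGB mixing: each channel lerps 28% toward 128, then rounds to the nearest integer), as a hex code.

Lerp each channel 28% toward 128:
  R: 132 − 1.12 = 130.88 → 131
  G: 98 + 0.28×(128−98) = 98 + 8.4 = 106.4 → 106
  B: 66 + 17.36 = 83.36 → 83
rgb(131, 106, 83) = #836A53.

#836A53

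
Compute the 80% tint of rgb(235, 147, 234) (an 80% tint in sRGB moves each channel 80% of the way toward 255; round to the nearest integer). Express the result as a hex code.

An 80% tint moves each channel 80% toward 255:
  R: 235 + 0.8×(255−235) = 235 + 16 = 251 → 251
  G: 147 + 0.8×(255−147) = 147 + 86.4 = 233.4 → 233
  B: 234 + 0.8×(255−234) = 234 + 16.8 = 250.8 → 251
rgb(251, 233, 251) = #FBE9FB.

#FBE9FB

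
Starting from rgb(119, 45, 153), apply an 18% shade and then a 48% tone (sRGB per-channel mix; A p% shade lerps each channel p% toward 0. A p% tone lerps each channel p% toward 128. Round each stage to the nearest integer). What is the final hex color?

#70517E

Per channel, c → c + 0.18(0 − c):
  R: 119 − 21.42 = 97.58 → 98
  G: 45 − 8.1 = 36.9 → 37
  B: 153 + 0.18×(0−153) = 153 − 27.54 = 125.46 → 125
After the shade: rgb(98, 37, 125) = #62257D.
A 48% tone moves each channel 48% toward 128:
  R: 98 + 0.48×(128−98) = 98 + 14.4 = 112.4 → 112
  G: 37 + 43.68 = 80.68 → 81
  B: 125 + 0.48×(128−125) = 125 + 1.44 = 126.44 → 126
rgb(112, 81, 126) = #70517E.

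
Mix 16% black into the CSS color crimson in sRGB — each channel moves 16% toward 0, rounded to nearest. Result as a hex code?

#b91132

CSS crimson is rgb(220, 20, 60).
A 16% shade moves each channel 16% toward 0:
  R: 220 + 0.16×(0−220) = 220 − 35.2 = 184.8 → 185
  G: 20 − 3.2 = 16.8 → 17
  B: 60 − 9.6 = 50.4 → 50
rgb(185, 17, 50) = #b91132.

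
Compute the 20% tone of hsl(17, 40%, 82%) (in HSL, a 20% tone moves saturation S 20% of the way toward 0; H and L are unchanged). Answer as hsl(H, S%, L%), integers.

hsl(17, 32%, 82%)

S moves 20% from 40 toward 0: 40 − 8 = 32 → 32.
H and L are unchanged.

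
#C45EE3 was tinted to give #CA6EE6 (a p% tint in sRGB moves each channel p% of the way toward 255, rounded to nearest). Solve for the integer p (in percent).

10%

#C45EE3 is rgb(196, 94, 227); #CA6EE6 is rgb(202, 110, 230).
On the G channel (widest range): 110 ≈ 94 + (p/100)(255 − 94), so p ≈ 100×(110 − 94)/(255 − 94) = 1600/161 = 9.94.
p = 10 reproduces all three channels after rounding.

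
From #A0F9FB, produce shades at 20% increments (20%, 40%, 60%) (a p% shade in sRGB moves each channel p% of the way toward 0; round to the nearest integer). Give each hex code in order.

#80C7C9, #609597, #406464

#A0F9FB is rgb(160, 249, 251).
20%: (160 − 32 = 128→128, 249 − 49.8 = 199.2→199, 251 − 50.2 = 200.8→201) → #80C7C9
40%: (160 − 64 = 96→96, 249 − 99.6 = 149.4→149, 251 − 100.4 = 150.6→151) → #609597
60%: (160 − 96 = 64→64, 249 − 149.4 = 99.6→100, 251 − 150.6 = 100.4→100) → #406464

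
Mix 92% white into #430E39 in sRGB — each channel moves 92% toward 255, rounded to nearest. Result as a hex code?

#430E39 is rgb(67, 14, 57).
Lerp each channel 92% toward 255:
  R: 67 + 0.92×(255−67) = 67 + 172.96 = 239.96 → 240
  G: 14 + 0.92×(255−14) = 14 + 221.72 = 235.72 → 236
  B: 57 + 0.92×(255−57) = 57 + 182.16 = 239.16 → 239
rgb(240, 236, 239) = #F0ECEF.

#F0ECEF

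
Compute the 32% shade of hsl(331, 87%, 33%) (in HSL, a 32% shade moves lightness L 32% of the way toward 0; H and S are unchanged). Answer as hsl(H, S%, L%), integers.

hsl(331, 87%, 22%)

L moves 32% from 33 toward 0: 33 − 10.56 = 22.44 → 22.
H and S are unchanged.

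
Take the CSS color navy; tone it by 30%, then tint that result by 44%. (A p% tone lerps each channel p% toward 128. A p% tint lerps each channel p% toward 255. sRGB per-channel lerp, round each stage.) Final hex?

CSS navy is rgb(0, 0, 128).
A 30% tone moves each channel 30% toward 128:
  R: 0 + 38.4 = 38.4 → 38
  G: 0 + 38.4 = 38.4 → 38
  B: 128 + 0 = 128 → 128
After the tone: rgb(38, 38, 128) = #262680.
A 44% tint moves each channel 44% toward 255:
  R: 38 + 95.48 = 133.48 → 133
  G: 38 + 0.44×(255−38) = 38 + 95.48 = 133.48 → 133
  B: 128 + 55.88 = 183.88 → 184
rgb(133, 133, 184) = #8585b8.

#8585b8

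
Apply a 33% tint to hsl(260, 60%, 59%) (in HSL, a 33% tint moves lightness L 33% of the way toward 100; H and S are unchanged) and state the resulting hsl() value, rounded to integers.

L moves 33% from 59 toward 100: 59 + 13.53 = 72.53 → 73.
H and S are unchanged.

hsl(260, 60%, 73%)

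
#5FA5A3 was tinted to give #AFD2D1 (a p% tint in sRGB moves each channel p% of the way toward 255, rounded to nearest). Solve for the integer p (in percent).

#5FA5A3 is rgb(95, 165, 163); #AFD2D1 is rgb(175, 210, 209).
On the R channel (widest range): 175 ≈ 95 + (p/100)(255 − 95), so p ≈ 100×(175 − 95)/(255 − 95) = 8000/160 = 50.00.
p = 50 reproduces all three channels after rounding.

50%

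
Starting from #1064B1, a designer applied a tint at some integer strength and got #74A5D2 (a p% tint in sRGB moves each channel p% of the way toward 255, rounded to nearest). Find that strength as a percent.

#1064B1 is rgb(16, 100, 177); #74A5D2 is rgb(116, 165, 210).
On the R channel (widest range): 116 ≈ 16 + (p/100)(255 − 16), so p ≈ 100×(116 − 16)/(255 − 16) = 10000/239 = 41.84.
p = 42 reproduces all three channels after rounding.

42%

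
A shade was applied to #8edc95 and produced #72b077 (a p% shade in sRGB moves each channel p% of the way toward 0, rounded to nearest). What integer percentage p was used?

#8edc95 is rgb(142, 220, 149); #72b077 is rgb(114, 176, 119).
On the G channel (widest range): 176 ≈ 220 + (p/100)(0 − 220), so p ≈ 100×(176 − 220)/(0 − 220) = -4400/-220 = 20.00.
p = 20 reproduces all three channels after rounding.

20%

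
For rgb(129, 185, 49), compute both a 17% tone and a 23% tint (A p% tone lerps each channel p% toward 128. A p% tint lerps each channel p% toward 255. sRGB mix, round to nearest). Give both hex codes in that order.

17% tone:
  R: 129 + 0.17×(128−129) = 129 − 0.17 = 128.83 → 129
  G: 185 + 0.17×(128−185) = 185 − 9.69 = 175.31 → 175
  B: 49 + 13.43 = 62.43 → 62
  → #81AF3E
23% tint:
  R: 129 + 28.98 = 157.98 → 158
  G: 185 + 0.23×(255−185) = 185 + 16.1 = 201.1 → 201
  B: 49 + 0.23×(255−49) = 49 + 47.38 = 96.38 → 96
  → #9EC960

#81AF3E, #9EC960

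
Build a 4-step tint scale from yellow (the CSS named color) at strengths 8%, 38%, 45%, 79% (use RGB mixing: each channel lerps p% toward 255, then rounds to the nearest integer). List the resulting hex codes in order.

CSS yellow is rgb(255, 255, 0).
8%: (255→255, 255→255, 0 + 20.4 = 20.4→20) → #FFFF14
38%: (255→255, 255→255, 0 + 96.9 = 96.9→97) → #FFFF61
45%: (255→255, 255→255, 0 + 114.75 = 114.75→115) → #FFFF73
79%: (255→255, 255→255, 0 + 201.45 = 201.45→201) → #FFFFC9

#FFFF14, #FFFF61, #FFFF73, #FFFFC9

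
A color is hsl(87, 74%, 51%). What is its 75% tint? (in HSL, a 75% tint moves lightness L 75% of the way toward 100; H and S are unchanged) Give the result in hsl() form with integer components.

L moves 75% from 51 toward 100: 51 + 36.75 = 87.75 → 88.
H and S are unchanged.

hsl(87, 74%, 88%)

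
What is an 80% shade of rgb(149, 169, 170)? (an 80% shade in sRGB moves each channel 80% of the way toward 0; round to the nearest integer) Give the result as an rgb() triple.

An 80% shade moves each channel 80% toward 0:
  R: 149 + 0.8×(0−149) = 149 − 119.2 = 29.8 → 30
  G: 169 + 0.8×(0−169) = 169 − 135.2 = 33.8 → 34
  B: 170 − 136 = 34 → 34

rgb(30, 34, 34)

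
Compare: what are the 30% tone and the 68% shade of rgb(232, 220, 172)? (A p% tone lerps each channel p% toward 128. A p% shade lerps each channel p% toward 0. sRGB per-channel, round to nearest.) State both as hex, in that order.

#C9C09F, #4A4637

30% tone:
  R: 232 + 0.3×(128−232) = 232 − 31.2 = 200.8 → 201
  G: 220 − 27.6 = 192.4 → 192
  B: 172 + 0.3×(128−172) = 172 − 13.2 = 158.8 → 159
  → #C9C09F
68% shade:
  R: 232 − 157.76 = 74.24 → 74
  G: 220 + 0.68×(0−220) = 220 − 149.6 = 70.4 → 70
  B: 172 + 0.68×(0−172) = 172 − 116.96 = 55.04 → 55
  → #4A4637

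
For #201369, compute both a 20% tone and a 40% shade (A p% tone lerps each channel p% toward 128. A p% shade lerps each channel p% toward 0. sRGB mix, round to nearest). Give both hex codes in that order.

#201369 is rgb(32, 19, 105).
20% tone:
  R: 32 + 0.2×(128−32) = 32 + 19.2 = 51.2 → 51
  G: 19 + 0.2×(128−19) = 19 + 21.8 = 40.8 → 41
  B: 105 + 4.6 = 109.6 → 110
  → #33296e
40% shade:
  R: 32 + 0.4×(0−32) = 32 − 12.8 = 19.2 → 19
  G: 19 − 7.6 = 11.4 → 11
  B: 105 + 0.4×(0−105) = 105 − 42 = 63 → 63
  → #130b3f

#33296e, #130b3f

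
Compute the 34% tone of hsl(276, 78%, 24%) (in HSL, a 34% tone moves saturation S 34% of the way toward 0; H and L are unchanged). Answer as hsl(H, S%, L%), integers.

S moves 34% from 78 toward 0: 78 − 26.52 = 51.48 → 51.
H and L are unchanged.

hsl(276, 51%, 24%)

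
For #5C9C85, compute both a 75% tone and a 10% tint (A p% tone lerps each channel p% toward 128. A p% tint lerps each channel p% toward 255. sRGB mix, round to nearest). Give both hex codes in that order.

#778781, #6CA691

#5C9C85 is rgb(92, 156, 133).
75% tone:
  R: 92 + 0.75×(128−92) = 92 + 27 = 119 → 119
  G: 156 + 0.75×(128−156) = 156 − 21 = 135 → 135
  B: 133 + 0.75×(128−133) = 133 − 3.75 = 129.25 → 129
  → #778781
10% tint:
  R: 92 + 16.3 = 108.3 → 108
  G: 156 + 9.9 = 165.9 → 166
  B: 133 + 0.1×(255−133) = 133 + 12.2 = 145.2 → 145
  → #6CA691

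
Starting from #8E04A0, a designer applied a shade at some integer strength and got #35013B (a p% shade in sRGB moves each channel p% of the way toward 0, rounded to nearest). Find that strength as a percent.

63%

#8E04A0 is rgb(142, 4, 160); #35013B is rgb(53, 1, 59).
On the B channel (widest range): 59 ≈ 160 + (p/100)(0 − 160), so p ≈ 100×(59 − 160)/(0 − 160) = -10100/-160 = 63.12.
p = 63 reproduces all three channels after rounding.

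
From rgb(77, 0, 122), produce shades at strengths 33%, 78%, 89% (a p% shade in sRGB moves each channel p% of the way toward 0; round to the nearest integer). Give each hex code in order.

#340052, #11001B, #08000D

33%: (77 − 25.41 = 51.59→52, 0→0, 122 − 40.26 = 81.74→82) → #340052
78%: (77 − 60.06 = 16.94→17, 0→0, 122 − 95.16 = 26.84→27) → #11001B
89%: (77 − 68.53 = 8.47→8, 0→0, 122 − 108.58 = 13.42→13) → #08000D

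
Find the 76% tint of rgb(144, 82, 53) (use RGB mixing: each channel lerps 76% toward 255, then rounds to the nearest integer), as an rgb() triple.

rgb(228, 213, 207)

A 76% tint moves each channel 76% toward 255:
  R: 144 + 84.36 = 228.36 → 228
  G: 82 + 0.76×(255−82) = 82 + 131.48 = 213.48 → 213
  B: 53 + 0.76×(255−53) = 53 + 153.52 = 206.52 → 207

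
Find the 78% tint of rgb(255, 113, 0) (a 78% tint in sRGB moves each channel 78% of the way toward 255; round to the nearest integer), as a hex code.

#FFE0C7

Lerp each channel 78% toward 255:
  R: 255 + 0.78×(255−255) = 255 + 0 = 255 → 255
  G: 113 + 110.76 = 223.76 → 224
  B: 0 + 0.78×(255−0) = 0 + 198.9 = 198.9 → 199
rgb(255, 224, 199) = #FFE0C7.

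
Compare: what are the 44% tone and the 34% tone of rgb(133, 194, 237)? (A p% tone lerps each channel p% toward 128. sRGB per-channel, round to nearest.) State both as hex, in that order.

#83A5BD, #83ACC8

44% tone:
  R: 133 − 2.2 = 130.8 → 131
  G: 194 + 0.44×(128−194) = 194 − 29.04 = 164.96 → 165
  B: 237 + 0.44×(128−237) = 237 − 47.96 = 189.04 → 189
  → #83A5BD
34% tone:
  R: 133 + 0.34×(128−133) = 133 − 1.7 = 131.3 → 131
  G: 194 − 22.44 = 171.56 → 172
  B: 237 − 37.06 = 199.94 → 200
  → #83ACC8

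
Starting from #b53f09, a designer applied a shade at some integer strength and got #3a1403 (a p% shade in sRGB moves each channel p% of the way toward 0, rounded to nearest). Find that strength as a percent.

68%

#b53f09 is rgb(181, 63, 9); #3a1403 is rgb(58, 20, 3).
On the R channel (widest range): 58 ≈ 181 + (p/100)(0 − 181), so p ≈ 100×(58 − 181)/(0 − 181) = -12300/-181 = 67.96.
p = 68 reproduces all three channels after rounding.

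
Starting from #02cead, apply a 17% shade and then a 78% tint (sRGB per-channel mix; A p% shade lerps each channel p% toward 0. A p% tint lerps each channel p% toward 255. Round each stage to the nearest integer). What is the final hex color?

#c7ede7

#02cead is rgb(2, 206, 173).
Per channel, c → c + 0.17(0 − c):
  R: 2 − 0.34 = 1.66 → 2
  G: 206 + 0.17×(0−206) = 206 − 35.02 = 170.98 → 171
  B: 173 + 0.17×(0−173) = 173 − 29.41 = 143.59 → 144
After the shade: rgb(2, 171, 144) = #02ab90.
Per channel, c → c + 0.78(255 − c):
  R: 2 + 0.78×(255−2) = 2 + 197.34 = 199.34 → 199
  G: 171 + 65.52 = 236.52 → 237
  B: 144 + 86.58 = 230.58 → 231
rgb(199, 237, 231) = #c7ede7.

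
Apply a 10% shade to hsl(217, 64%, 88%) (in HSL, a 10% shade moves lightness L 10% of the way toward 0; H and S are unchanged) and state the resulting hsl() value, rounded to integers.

hsl(217, 64%, 79%)

L moves 10% from 88 toward 0: 88 − 8.8 = 79.2 → 79.
H and S are unchanged.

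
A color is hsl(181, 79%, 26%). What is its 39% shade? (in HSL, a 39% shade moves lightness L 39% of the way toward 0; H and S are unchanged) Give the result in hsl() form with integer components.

L moves 39% from 26 toward 0: 26 − 10.14 = 15.86 → 16.
H and S are unchanged.

hsl(181, 79%, 16%)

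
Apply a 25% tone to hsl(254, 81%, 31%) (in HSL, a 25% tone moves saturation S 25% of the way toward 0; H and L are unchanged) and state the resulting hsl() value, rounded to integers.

hsl(254, 61%, 31%)

S moves 25% from 81 toward 0: 81 − 20.25 = 60.75 → 61.
H and L are unchanged.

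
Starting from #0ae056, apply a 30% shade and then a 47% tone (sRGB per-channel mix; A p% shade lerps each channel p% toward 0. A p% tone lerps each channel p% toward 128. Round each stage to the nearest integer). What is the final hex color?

#0ae056 is rgb(10, 224, 86).
A 30% shade moves each channel 30% toward 0:
  R: 10 + 0.3×(0−10) = 10 − 3 = 7 → 7
  G: 224 − 67.2 = 156.8 → 157
  B: 86 − 25.8 = 60.2 → 60
After the shade: rgb(7, 157, 60) = #079d3c.
Lerp each channel 47% toward 128:
  R: 7 + 56.87 = 63.87 → 64
  G: 157 + 0.47×(128−157) = 157 − 13.63 = 143.37 → 143
  B: 60 + 0.47×(128−60) = 60 + 31.96 = 91.96 → 92
rgb(64, 143, 92) = #408f5c.

#408f5c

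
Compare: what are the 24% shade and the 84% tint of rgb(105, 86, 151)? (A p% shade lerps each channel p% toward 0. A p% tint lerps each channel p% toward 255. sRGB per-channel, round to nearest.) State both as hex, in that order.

#504173, #e7e4ee

24% shade:
  R: 105 + 0.24×(0−105) = 105 − 25.2 = 79.8 → 80
  G: 86 + 0.24×(0−86) = 86 − 20.64 = 65.36 → 65
  B: 151 − 36.24 = 114.76 → 115
  → #504173
84% tint:
  R: 105 + 0.84×(255−105) = 105 + 126 = 231 → 231
  G: 86 + 0.84×(255−86) = 86 + 141.96 = 227.96 → 228
  B: 151 + 0.84×(255−151) = 151 + 87.36 = 238.36 → 238
  → #e7e4ee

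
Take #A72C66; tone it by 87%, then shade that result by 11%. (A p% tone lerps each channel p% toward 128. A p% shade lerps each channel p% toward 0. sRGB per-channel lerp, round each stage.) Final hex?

#76686F

#A72C66 is rgb(167, 44, 102).
Lerp each channel 87% toward 128:
  R: 167 + 0.87×(128−167) = 167 − 33.93 = 133.07 → 133
  G: 44 + 0.87×(128−44) = 44 + 73.08 = 117.08 → 117
  B: 102 + 0.87×(128−102) = 102 + 22.62 = 124.62 → 125
After the tone: rgb(133, 117, 125) = #85757D.
An 11% shade moves each channel 11% toward 0:
  R: 133 − 14.63 = 118.37 → 118
  G: 117 + 0.11×(0−117) = 117 − 12.87 = 104.13 → 104
  B: 125 + 0.11×(0−125) = 125 − 13.75 = 111.25 → 111
rgb(118, 104, 111) = #76686F.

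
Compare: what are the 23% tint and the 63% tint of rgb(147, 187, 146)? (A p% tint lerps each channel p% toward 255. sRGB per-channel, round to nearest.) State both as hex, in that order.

#ACCBAB, #D7E6D7

23% tint:
  R: 147 + 24.84 = 171.84 → 172
  G: 187 + 0.23×(255−187) = 187 + 15.64 = 202.64 → 203
  B: 146 + 0.23×(255−146) = 146 + 25.07 = 171.07 → 171
  → #ACCBAB
63% tint:
  R: 147 + 0.63×(255−147) = 147 + 68.04 = 215.04 → 215
  G: 187 + 0.63×(255−187) = 187 + 42.84 = 229.84 → 230
  B: 146 + 0.63×(255−146) = 146 + 68.67 = 214.67 → 215
  → #D7E6D7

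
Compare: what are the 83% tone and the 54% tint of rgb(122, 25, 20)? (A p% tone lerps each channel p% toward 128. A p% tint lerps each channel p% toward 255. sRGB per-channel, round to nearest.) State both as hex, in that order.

#7F6E6E, #C29593

83% tone:
  R: 122 + 0.83×(128−122) = 122 + 4.98 = 126.98 → 127
  G: 25 + 0.83×(128−25) = 25 + 85.49 = 110.49 → 110
  B: 20 + 0.83×(128−20) = 20 + 89.64 = 109.64 → 110
  → #7F6E6E
54% tint:
  R: 122 + 0.54×(255−122) = 122 + 71.82 = 193.82 → 194
  G: 25 + 0.54×(255−25) = 25 + 124.2 = 149.2 → 149
  B: 20 + 0.54×(255−20) = 20 + 126.9 = 146.9 → 147
  → #C29593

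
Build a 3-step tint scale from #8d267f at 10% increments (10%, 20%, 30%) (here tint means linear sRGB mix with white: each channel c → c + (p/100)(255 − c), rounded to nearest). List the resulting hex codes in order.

#8d267f is rgb(141, 38, 127).
10%: (141 + 11.4 = 152.4→152, 38 + 21.7 = 59.7→60, 127 + 12.8 = 139.8→140) → #983c8c
20%: (141 + 22.8 = 163.8→164, 38 + 43.4 = 81.4→81, 127 + 25.6 = 152.6→153) → #a45199
30%: (141 + 34.2 = 175.2→175, 38 + 65.1 = 103.1→103, 127 + 38.4 = 165.4→165) → #af67a5

#983c8c, #a45199, #af67a5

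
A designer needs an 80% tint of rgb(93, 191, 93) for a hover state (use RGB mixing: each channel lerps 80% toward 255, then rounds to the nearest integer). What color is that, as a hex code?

Per channel, c → c + 0.8(255 − c):
  R: 93 + 0.8×(255−93) = 93 + 129.6 = 222.6 → 223
  G: 191 + 51.2 = 242.2 → 242
  B: 93 + 0.8×(255−93) = 93 + 129.6 = 222.6 → 223
rgb(223, 242, 223) = #dff2df.

#dff2df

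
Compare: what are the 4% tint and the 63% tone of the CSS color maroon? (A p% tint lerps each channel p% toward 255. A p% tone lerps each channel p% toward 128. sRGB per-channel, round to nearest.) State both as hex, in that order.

#850A0A, #805151

CSS maroon is rgb(128, 0, 0).
4% tint:
  R: 128 + 5.08 = 133.08 → 133
  G: 0 + 10.2 = 10.2 → 10
  B: 0 + 0.04×(255−0) = 0 + 10.2 = 10.2 → 10
  → #850A0A
63% tone:
  R: 128 + 0 = 128 → 128
  G: 0 + 80.64 = 80.64 → 81
  B: 0 + 80.64 = 80.64 → 81
  → #805151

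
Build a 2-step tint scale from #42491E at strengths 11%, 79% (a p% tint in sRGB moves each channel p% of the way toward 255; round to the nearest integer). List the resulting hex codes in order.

#575D37, #D7D9D0

#42491E is rgb(66, 73, 30).
11%: (66 + 20.79 = 86.79→87, 73 + 20.02 = 93.02→93, 30 + 24.75 = 54.75→55) → #575D37
79%: (66 + 149.31 = 215.31→215, 73 + 143.78 = 216.78→217, 30 + 177.75 = 207.75→208) → #D7D9D0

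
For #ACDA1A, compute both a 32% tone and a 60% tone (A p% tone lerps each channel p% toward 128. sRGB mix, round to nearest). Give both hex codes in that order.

#9EBD3B, #92A457

#ACDA1A is rgb(172, 218, 26).
32% tone:
  R: 172 − 14.08 = 157.92 → 158
  G: 218 + 0.32×(128−218) = 218 − 28.8 = 189.2 → 189
  B: 26 + 0.32×(128−26) = 26 + 32.64 = 58.64 → 59
  → #9EBD3B
60% tone:
  R: 172 + 0.6×(128−172) = 172 − 26.4 = 145.6 → 146
  G: 218 + 0.6×(128−218) = 218 − 54 = 164 → 164
  B: 26 + 0.6×(128−26) = 26 + 61.2 = 87.2 → 87
  → #92A457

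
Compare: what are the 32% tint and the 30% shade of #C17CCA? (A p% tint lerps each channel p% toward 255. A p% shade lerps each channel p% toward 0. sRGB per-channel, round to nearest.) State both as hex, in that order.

#C17CCA is rgb(193, 124, 202).
32% tint:
  R: 193 + 0.32×(255−193) = 193 + 19.84 = 212.84 → 213
  G: 124 + 0.32×(255−124) = 124 + 41.92 = 165.92 → 166
  B: 202 + 0.32×(255−202) = 202 + 16.96 = 218.96 → 219
  → #D5A6DB
30% shade:
  R: 193 + 0.3×(0−193) = 193 − 57.9 = 135.1 → 135
  G: 124 + 0.3×(0−124) = 124 − 37.2 = 86.8 → 87
  B: 202 − 60.6 = 141.4 → 141
  → #87578D

#D5A6DB, #87578D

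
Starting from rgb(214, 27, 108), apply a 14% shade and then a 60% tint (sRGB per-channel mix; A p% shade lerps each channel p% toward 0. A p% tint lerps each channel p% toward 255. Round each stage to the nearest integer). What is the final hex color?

A 14% shade moves each channel 14% toward 0:
  R: 214 − 29.96 = 184.04 → 184
  G: 27 − 3.78 = 23.22 → 23
  B: 108 − 15.12 = 92.88 → 93
After the shade: rgb(184, 23, 93) = #B8175D.
A 60% tint moves each channel 60% toward 255:
  R: 184 + 42.6 = 226.6 → 227
  G: 23 + 139.2 = 162.2 → 162
  B: 93 + 0.6×(255−93) = 93 + 97.2 = 190.2 → 190
rgb(227, 162, 190) = #E3A2BE.

#E3A2BE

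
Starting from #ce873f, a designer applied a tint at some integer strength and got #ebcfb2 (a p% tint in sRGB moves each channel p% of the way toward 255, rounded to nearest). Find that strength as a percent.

#ce873f is rgb(206, 135, 63); #ebcfb2 is rgb(235, 207, 178).
On the B channel (widest range): 178 ≈ 63 + (p/100)(255 − 63), so p ≈ 100×(178 − 63)/(255 − 63) = 11500/192 = 59.90.
p = 60 reproduces all three channels after rounding.

60%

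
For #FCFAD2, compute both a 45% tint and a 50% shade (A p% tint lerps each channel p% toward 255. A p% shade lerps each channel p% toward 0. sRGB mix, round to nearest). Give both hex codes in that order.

#FDFCE6, #7E7D69

#FCFAD2 is rgb(252, 250, 210).
45% tint:
  R: 252 + 0.45×(255−252) = 252 + 1.35 = 253.35 → 253
  G: 250 + 0.45×(255−250) = 250 + 2.25 = 252.25 → 252
  B: 210 + 20.25 = 230.25 → 230
  → #FDFCE6
50% shade:
  R: 252 − 126 = 126 → 126
  G: 250 − 125 = 125 → 125
  B: 210 + 0.5×(0−210) = 210 − 105 = 105 → 105
  → #7E7D69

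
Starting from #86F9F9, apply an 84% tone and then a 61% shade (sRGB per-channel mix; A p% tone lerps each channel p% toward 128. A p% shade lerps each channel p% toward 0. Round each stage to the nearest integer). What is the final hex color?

#86F9F9 is rgb(134, 249, 249).
An 84% tone moves each channel 84% toward 128:
  R: 134 − 5.04 = 128.96 → 129
  G: 249 + 0.84×(128−249) = 249 − 101.64 = 147.36 → 147
  B: 249 + 0.84×(128−249) = 249 − 101.64 = 147.36 → 147
After the tone: rgb(129, 147, 147) = #819393.
Per channel, c → c + 0.61(0 − c):
  R: 129 − 78.69 = 50.31 → 50
  G: 147 + 0.61×(0−147) = 147 − 89.67 = 57.33 → 57
  B: 147 − 89.67 = 57.33 → 57
rgb(50, 57, 57) = #323939.

#323939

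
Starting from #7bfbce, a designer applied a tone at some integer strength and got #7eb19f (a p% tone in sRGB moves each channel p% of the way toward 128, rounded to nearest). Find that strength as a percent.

#7bfbce is rgb(123, 251, 206); #7eb19f is rgb(126, 177, 159).
On the G channel (widest range): 177 ≈ 251 + (p/100)(128 − 251), so p ≈ 100×(177 − 251)/(128 − 251) = -7400/-123 = 60.16.
p = 60 reproduces all three channels after rounding.

60%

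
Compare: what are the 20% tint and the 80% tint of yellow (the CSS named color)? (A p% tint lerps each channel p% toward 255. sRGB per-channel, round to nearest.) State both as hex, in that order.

#FFFF33, #FFFFCC

CSS yellow is rgb(255, 255, 0).
20% tint:
  R: 255 + 0.2×(255−255) = 255 + 0 = 255 → 255
  G: 255 + 0 = 255 → 255
  B: 0 + 51 = 51 → 51
  → #FFFF33
80% tint:
  R: 255 + 0.8×(255−255) = 255 + 0 = 255 → 255
  G: 255 + 0.8×(255−255) = 255 + 0 = 255 → 255
  B: 0 + 0.8×(255−0) = 0 + 204 = 204 → 204
  → #FFFFCC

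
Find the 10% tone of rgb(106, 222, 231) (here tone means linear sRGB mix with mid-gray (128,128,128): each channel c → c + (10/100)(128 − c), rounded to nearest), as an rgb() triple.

Per channel, c → c + 0.1(128 − c):
  R: 106 + 0.1×(128−106) = 106 + 2.2 = 108.2 → 108
  G: 222 + 0.1×(128−222) = 222 − 9.4 = 212.6 → 213
  B: 231 + 0.1×(128−231) = 231 − 10.3 = 220.7 → 221

rgb(108, 213, 221)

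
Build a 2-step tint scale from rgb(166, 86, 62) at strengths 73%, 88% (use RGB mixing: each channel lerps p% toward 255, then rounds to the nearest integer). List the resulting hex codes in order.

#E7D1CB, #F4EBE8

73%: (166 + 64.97 = 230.97→231, 86 + 123.37 = 209.37→209, 62 + 140.89 = 202.89→203) → #E7D1CB
88%: (166 + 78.32 = 244.32→244, 86 + 148.72 = 234.72→235, 62 + 169.84 = 231.84→232) → #F4EBE8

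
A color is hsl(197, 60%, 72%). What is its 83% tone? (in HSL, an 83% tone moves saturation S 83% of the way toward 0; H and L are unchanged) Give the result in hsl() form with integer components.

hsl(197, 10%, 72%)

S moves 83% from 60 toward 0: 60 − 49.8 = 10.2 → 10.
H and L are unchanged.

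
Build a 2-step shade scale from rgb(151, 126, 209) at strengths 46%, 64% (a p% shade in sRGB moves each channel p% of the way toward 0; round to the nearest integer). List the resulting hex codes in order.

46%: (151 − 69.46 = 81.54→82, 126 − 57.96 = 68.04→68, 209 − 96.14 = 112.86→113) → #524471
64%: (151 − 96.64 = 54.36→54, 126 − 80.64 = 45.36→45, 209 − 133.76 = 75.24→75) → #362d4b

#524471, #362d4b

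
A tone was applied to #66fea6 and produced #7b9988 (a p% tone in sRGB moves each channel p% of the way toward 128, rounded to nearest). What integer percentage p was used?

#66fea6 is rgb(102, 254, 166); #7b9988 is rgb(123, 153, 136).
On the G channel (widest range): 153 ≈ 254 + (p/100)(128 − 254), so p ≈ 100×(153 − 254)/(128 − 254) = -10100/-126 = 80.16.
p = 80 reproduces all three channels after rounding.

80%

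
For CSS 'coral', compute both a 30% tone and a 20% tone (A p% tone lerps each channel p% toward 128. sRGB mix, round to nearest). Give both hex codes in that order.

#D97F5E, #E67F5A

CSS coral is rgb(255, 127, 80).
30% tone:
  R: 255 + 0.3×(128−255) = 255 − 38.1 = 216.9 → 217
  G: 127 + 0.3 = 127.3 → 127
  B: 80 + 14.4 = 94.4 → 94
  → #D97F5E
20% tone:
  R: 255 − 25.4 = 229.6 → 230
  G: 127 + 0.2 = 127.2 → 127
  B: 80 + 0.2×(128−80) = 80 + 9.6 = 89.6 → 90
  → #E67F5A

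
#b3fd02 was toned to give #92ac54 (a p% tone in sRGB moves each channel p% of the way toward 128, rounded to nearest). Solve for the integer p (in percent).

65%

#b3fd02 is rgb(179, 253, 2); #92ac54 is rgb(146, 172, 84).
On the B channel (widest range): 84 ≈ 2 + (p/100)(128 − 2), so p ≈ 100×(84 − 2)/(128 − 2) = 8200/126 = 65.08.
p = 65 reproduces all three channels after rounding.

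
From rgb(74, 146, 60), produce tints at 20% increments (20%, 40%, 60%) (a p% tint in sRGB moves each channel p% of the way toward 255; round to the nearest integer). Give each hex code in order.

#6ea863, #92be8a, #b7d3b1

20%: (74 + 36.2 = 110.2→110, 146 + 21.8 = 167.8→168, 60 + 39 = 99→99) → #6ea863
40%: (74 + 72.4 = 146.4→146, 146 + 43.6 = 189.6→190, 60 + 78 = 138→138) → #92be8a
60%: (74 + 108.6 = 182.6→183, 146 + 65.4 = 211.4→211, 60 + 117 = 177→177) → #b7d3b1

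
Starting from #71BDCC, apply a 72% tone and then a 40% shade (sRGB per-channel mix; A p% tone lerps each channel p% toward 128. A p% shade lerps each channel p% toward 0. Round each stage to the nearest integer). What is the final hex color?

#71BDCC is rgb(113, 189, 204).
Per channel, c → c + 0.72(128 − c):
  R: 113 + 0.72×(128−113) = 113 + 10.8 = 123.8 → 124
  G: 189 + 0.72×(128−189) = 189 − 43.92 = 145.08 → 145
  B: 204 + 0.72×(128−204) = 204 − 54.72 = 149.28 → 149
After the tone: rgb(124, 145, 149) = #7C9195.
A 40% shade moves each channel 40% toward 0:
  R: 124 − 49.6 = 74.4 → 74
  G: 145 + 0.4×(0−145) = 145 − 58 = 87 → 87
  B: 149 + 0.4×(0−149) = 149 − 59.6 = 89.4 → 89
rgb(74, 87, 89) = #4A5759.

#4A5759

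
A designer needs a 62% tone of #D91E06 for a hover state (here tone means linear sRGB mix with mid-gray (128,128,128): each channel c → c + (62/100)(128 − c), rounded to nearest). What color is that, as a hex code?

#D91E06 is rgb(217, 30, 6).
Lerp each channel 62% toward 128:
  R: 217 + 0.62×(128−217) = 217 − 55.18 = 161.82 → 162
  G: 30 + 0.62×(128−30) = 30 + 60.76 = 90.76 → 91
  B: 6 + 0.62×(128−6) = 6 + 75.64 = 81.64 → 82
rgb(162, 91, 82) = #A25B52.

#A25B52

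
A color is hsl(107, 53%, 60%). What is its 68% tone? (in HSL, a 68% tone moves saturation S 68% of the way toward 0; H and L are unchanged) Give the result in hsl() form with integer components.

S moves 68% from 53 toward 0: 53 − 36.04 = 16.96 → 17.
H and L are unchanged.

hsl(107, 17%, 60%)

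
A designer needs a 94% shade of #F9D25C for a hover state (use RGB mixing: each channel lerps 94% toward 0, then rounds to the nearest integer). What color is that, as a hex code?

#F9D25C is rgb(249, 210, 92).
Lerp each channel 94% toward 0:
  R: 249 + 0.94×(0−249) = 249 − 234.06 = 14.94 → 15
  G: 210 − 197.4 = 12.6 → 13
  B: 92 + 0.94×(0−92) = 92 − 86.48 = 5.52 → 6
rgb(15, 13, 6) = #0F0D06.

#0F0D06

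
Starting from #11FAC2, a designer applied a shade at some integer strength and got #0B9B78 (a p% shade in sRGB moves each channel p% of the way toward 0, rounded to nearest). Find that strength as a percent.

38%

#11FAC2 is rgb(17, 250, 194); #0B9B78 is rgb(11, 155, 120).
On the G channel (widest range): 155 ≈ 250 + (p/100)(0 − 250), so p ≈ 100×(155 − 250)/(0 − 250) = -9500/-250 = 38.00.
p = 38 reproduces all three channels after rounding.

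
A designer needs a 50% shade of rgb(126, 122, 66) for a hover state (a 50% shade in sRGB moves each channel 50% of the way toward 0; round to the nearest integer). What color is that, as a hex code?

Lerp each channel 50% toward 0:
  R: 126 − 63 = 63 → 63
  G: 122 + 0.5×(0−122) = 122 − 61 = 61 → 61
  B: 66 + 0.5×(0−66) = 66 − 33 = 33 → 33
rgb(63, 61, 33) = #3F3D21.

#3F3D21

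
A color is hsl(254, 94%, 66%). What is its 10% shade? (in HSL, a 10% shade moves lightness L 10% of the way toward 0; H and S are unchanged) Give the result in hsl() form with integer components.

hsl(254, 94%, 59%)

L moves 10% from 66 toward 0: 66 − 6.6 = 59.4 → 59.
H and S are unchanged.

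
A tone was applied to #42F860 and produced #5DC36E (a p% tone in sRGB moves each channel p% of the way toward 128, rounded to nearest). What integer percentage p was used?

#42F860 is rgb(66, 248, 96); #5DC36E is rgb(93, 195, 110).
On the G channel (widest range): 195 ≈ 248 + (p/100)(128 − 248), so p ≈ 100×(195 − 248)/(128 − 248) = -5300/-120 = 44.17.
p = 44 reproduces all three channels after rounding.

44%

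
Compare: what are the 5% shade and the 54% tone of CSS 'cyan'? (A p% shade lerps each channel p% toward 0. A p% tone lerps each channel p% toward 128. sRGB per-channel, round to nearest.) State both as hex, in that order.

#00F2F2, #45BABA

CSS cyan is rgb(0, 255, 255).
5% shade:
  R: 0 + 0 = 0 → 0
  G: 255 + 0.05×(0−255) = 255 − 12.75 = 242.25 → 242
  B: 255 + 0.05×(0−255) = 255 − 12.75 = 242.25 → 242
  → #00F2F2
54% tone:
  R: 0 + 0.54×(128−0) = 0 + 69.12 = 69.12 → 69
  G: 255 + 0.54×(128−255) = 255 − 68.58 = 186.42 → 186
  B: 255 + 0.54×(128−255) = 255 − 68.58 = 186.42 → 186
  → #45BABA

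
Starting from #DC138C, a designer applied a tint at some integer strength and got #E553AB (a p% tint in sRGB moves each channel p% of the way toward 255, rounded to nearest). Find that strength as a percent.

27%

#DC138C is rgb(220, 19, 140); #E553AB is rgb(229, 83, 171).
On the G channel (widest range): 83 ≈ 19 + (p/100)(255 − 19), so p ≈ 100×(83 − 19)/(255 − 19) = 6400/236 = 27.12.
p = 27 reproduces all three channels after rounding.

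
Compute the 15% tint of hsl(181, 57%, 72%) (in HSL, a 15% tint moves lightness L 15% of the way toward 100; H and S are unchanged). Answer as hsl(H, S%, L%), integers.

hsl(181, 57%, 76%)

L moves 15% from 72 toward 100: 72 + 4.2 = 76.2 → 76.
H and S are unchanged.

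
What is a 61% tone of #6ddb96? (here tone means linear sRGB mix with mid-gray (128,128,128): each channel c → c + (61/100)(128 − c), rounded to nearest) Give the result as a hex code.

#79a389

#6ddb96 is rgb(109, 219, 150).
Lerp each channel 61% toward 128:
  R: 109 + 0.61×(128−109) = 109 + 11.59 = 120.59 → 121
  G: 219 − 55.51 = 163.49 → 163
  B: 150 − 13.42 = 136.58 → 137
rgb(121, 163, 137) = #79a389.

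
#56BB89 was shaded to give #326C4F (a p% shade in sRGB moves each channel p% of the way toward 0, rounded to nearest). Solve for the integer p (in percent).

42%

#56BB89 is rgb(86, 187, 137); #326C4F is rgb(50, 108, 79).
On the G channel (widest range): 108 ≈ 187 + (p/100)(0 − 187), so p ≈ 100×(108 − 187)/(0 − 187) = -7900/-187 = 42.25.
p = 42 reproduces all three channels after rounding.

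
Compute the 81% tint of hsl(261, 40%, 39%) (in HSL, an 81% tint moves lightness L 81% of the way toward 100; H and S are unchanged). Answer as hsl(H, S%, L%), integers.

L moves 81% from 39 toward 100: 39 + 49.41 = 88.41 → 88.
H and S are unchanged.

hsl(261, 40%, 88%)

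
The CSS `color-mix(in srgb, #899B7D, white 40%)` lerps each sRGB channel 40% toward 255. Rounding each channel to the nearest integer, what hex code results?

#899B7D is rgb(137, 155, 125).
A 40% tint moves each channel 40% toward 255:
  R: 137 + 0.4×(255−137) = 137 + 47.2 = 184.2 → 184
  G: 155 + 0.4×(255−155) = 155 + 40 = 195 → 195
  B: 125 + 52 = 177 → 177
rgb(184, 195, 177) = #B8C3B1.

#B8C3B1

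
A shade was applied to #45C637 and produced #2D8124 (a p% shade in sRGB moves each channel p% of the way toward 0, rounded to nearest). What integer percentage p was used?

35%

#45C637 is rgb(69, 198, 55); #2D8124 is rgb(45, 129, 36).
On the G channel (widest range): 129 ≈ 198 + (p/100)(0 − 198), so p ≈ 100×(129 − 198)/(0 − 198) = -6900/-198 = 34.85.
p = 35 reproduces all three channels after rounding.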